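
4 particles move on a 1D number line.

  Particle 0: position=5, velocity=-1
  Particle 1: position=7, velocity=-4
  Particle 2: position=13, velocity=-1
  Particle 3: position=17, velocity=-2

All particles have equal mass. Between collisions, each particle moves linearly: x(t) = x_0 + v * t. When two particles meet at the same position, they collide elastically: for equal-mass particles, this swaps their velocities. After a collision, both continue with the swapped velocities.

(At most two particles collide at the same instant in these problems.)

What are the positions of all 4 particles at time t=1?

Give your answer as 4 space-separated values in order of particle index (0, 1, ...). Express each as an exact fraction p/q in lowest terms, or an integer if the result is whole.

Collision at t=2/3: particles 0 and 1 swap velocities; positions: p0=13/3 p1=13/3 p2=37/3 p3=47/3; velocities now: v0=-4 v1=-1 v2=-1 v3=-2
Advance to t=1 (no further collisions before then); velocities: v0=-4 v1=-1 v2=-1 v3=-2; positions = 3 4 12 15

Answer: 3 4 12 15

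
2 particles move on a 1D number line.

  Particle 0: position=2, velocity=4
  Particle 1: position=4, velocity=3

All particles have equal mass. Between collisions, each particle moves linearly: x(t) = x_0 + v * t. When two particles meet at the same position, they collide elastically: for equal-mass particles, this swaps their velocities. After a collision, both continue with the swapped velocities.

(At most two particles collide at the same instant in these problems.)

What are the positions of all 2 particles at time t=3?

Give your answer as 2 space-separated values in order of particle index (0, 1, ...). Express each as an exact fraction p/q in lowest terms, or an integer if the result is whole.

Collision at t=2: particles 0 and 1 swap velocities; positions: p0=10 p1=10; velocities now: v0=3 v1=4
Advance to t=3 (no further collisions before then); velocities: v0=3 v1=4; positions = 13 14

Answer: 13 14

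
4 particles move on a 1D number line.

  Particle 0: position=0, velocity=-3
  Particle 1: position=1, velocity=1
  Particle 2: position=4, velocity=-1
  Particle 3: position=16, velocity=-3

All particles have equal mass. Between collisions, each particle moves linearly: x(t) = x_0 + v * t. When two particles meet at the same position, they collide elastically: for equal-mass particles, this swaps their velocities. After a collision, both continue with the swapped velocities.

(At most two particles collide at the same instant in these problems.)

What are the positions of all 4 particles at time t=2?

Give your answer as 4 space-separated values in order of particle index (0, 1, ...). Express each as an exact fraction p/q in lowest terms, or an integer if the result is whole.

Answer: -6 2 3 10

Derivation:
Collision at t=3/2: particles 1 and 2 swap velocities; positions: p0=-9/2 p1=5/2 p2=5/2 p3=23/2; velocities now: v0=-3 v1=-1 v2=1 v3=-3
Advance to t=2 (no further collisions before then); velocities: v0=-3 v1=-1 v2=1 v3=-3; positions = -6 2 3 10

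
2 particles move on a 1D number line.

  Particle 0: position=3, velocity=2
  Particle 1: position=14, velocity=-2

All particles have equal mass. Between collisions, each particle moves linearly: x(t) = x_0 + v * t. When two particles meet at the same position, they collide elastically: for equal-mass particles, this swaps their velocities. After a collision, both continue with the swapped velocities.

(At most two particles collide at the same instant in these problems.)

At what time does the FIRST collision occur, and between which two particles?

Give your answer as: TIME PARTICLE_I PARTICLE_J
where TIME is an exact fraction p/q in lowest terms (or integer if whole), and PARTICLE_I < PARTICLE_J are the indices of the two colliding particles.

Answer: 11/4 0 1

Derivation:
Pair (0,1): pos 3,14 vel 2,-2 -> gap=11, closing at 4/unit, collide at t=11/4
Earliest collision: t=11/4 between 0 and 1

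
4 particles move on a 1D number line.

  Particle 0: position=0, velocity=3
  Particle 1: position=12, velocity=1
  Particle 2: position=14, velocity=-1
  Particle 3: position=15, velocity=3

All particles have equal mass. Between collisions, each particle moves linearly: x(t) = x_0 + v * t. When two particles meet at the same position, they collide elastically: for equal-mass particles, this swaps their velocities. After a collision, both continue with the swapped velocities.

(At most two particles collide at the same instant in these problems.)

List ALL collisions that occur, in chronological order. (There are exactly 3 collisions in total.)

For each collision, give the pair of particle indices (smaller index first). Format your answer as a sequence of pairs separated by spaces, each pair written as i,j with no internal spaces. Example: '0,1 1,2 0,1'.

Answer: 1,2 0,1 1,2

Derivation:
Collision at t=1: particles 1 and 2 swap velocities; positions: p0=3 p1=13 p2=13 p3=18; velocities now: v0=3 v1=-1 v2=1 v3=3
Collision at t=7/2: particles 0 and 1 swap velocities; positions: p0=21/2 p1=21/2 p2=31/2 p3=51/2; velocities now: v0=-1 v1=3 v2=1 v3=3
Collision at t=6: particles 1 and 2 swap velocities; positions: p0=8 p1=18 p2=18 p3=33; velocities now: v0=-1 v1=1 v2=3 v3=3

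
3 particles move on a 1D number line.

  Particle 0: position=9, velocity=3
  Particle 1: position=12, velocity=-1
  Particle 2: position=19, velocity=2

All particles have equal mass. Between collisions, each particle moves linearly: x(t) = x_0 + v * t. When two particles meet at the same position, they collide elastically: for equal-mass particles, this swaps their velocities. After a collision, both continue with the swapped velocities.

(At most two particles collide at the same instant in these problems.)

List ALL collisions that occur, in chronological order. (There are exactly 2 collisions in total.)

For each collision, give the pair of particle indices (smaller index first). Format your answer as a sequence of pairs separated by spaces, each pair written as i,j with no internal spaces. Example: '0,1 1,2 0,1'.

Answer: 0,1 1,2

Derivation:
Collision at t=3/4: particles 0 and 1 swap velocities; positions: p0=45/4 p1=45/4 p2=41/2; velocities now: v0=-1 v1=3 v2=2
Collision at t=10: particles 1 and 2 swap velocities; positions: p0=2 p1=39 p2=39; velocities now: v0=-1 v1=2 v2=3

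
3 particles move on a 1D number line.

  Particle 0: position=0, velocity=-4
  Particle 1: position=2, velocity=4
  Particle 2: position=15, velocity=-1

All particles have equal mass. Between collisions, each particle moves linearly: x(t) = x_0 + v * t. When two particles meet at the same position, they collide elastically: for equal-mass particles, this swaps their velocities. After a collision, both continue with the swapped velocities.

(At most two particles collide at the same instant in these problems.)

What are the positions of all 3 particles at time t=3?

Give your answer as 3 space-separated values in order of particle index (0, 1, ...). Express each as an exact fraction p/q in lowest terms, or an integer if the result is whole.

Answer: -12 12 14

Derivation:
Collision at t=13/5: particles 1 and 2 swap velocities; positions: p0=-52/5 p1=62/5 p2=62/5; velocities now: v0=-4 v1=-1 v2=4
Advance to t=3 (no further collisions before then); velocities: v0=-4 v1=-1 v2=4; positions = -12 12 14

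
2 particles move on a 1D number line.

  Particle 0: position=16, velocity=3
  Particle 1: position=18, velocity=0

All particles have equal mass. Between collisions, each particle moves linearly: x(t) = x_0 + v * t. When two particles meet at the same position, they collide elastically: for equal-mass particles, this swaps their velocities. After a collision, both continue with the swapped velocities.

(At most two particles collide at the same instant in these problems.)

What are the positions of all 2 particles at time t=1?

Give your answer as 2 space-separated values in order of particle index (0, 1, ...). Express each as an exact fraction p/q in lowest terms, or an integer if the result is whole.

Answer: 18 19

Derivation:
Collision at t=2/3: particles 0 and 1 swap velocities; positions: p0=18 p1=18; velocities now: v0=0 v1=3
Advance to t=1 (no further collisions before then); velocities: v0=0 v1=3; positions = 18 19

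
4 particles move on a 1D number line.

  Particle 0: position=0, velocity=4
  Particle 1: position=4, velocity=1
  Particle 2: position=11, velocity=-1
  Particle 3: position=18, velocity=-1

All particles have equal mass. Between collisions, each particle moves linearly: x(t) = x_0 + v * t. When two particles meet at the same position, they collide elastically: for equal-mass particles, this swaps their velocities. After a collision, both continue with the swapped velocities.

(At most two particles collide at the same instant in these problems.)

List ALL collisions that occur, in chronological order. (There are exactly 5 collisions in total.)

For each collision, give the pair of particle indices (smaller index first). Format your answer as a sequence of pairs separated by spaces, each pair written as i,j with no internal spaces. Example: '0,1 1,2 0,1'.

Answer: 0,1 1,2 0,1 2,3 1,2

Derivation:
Collision at t=4/3: particles 0 and 1 swap velocities; positions: p0=16/3 p1=16/3 p2=29/3 p3=50/3; velocities now: v0=1 v1=4 v2=-1 v3=-1
Collision at t=11/5: particles 1 and 2 swap velocities; positions: p0=31/5 p1=44/5 p2=44/5 p3=79/5; velocities now: v0=1 v1=-1 v2=4 v3=-1
Collision at t=7/2: particles 0 and 1 swap velocities; positions: p0=15/2 p1=15/2 p2=14 p3=29/2; velocities now: v0=-1 v1=1 v2=4 v3=-1
Collision at t=18/5: particles 2 and 3 swap velocities; positions: p0=37/5 p1=38/5 p2=72/5 p3=72/5; velocities now: v0=-1 v1=1 v2=-1 v3=4
Collision at t=7: particles 1 and 2 swap velocities; positions: p0=4 p1=11 p2=11 p3=28; velocities now: v0=-1 v1=-1 v2=1 v3=4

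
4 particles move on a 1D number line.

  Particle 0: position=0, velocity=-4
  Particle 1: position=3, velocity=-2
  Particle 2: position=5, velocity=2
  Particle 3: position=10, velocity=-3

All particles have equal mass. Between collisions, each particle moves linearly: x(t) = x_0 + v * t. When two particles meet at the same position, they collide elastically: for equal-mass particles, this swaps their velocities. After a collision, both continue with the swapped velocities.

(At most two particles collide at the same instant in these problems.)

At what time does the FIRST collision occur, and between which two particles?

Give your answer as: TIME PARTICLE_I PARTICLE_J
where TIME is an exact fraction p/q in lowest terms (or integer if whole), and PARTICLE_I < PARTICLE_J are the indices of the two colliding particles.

Pair (0,1): pos 0,3 vel -4,-2 -> not approaching (rel speed -2 <= 0)
Pair (1,2): pos 3,5 vel -2,2 -> not approaching (rel speed -4 <= 0)
Pair (2,3): pos 5,10 vel 2,-3 -> gap=5, closing at 5/unit, collide at t=1
Earliest collision: t=1 between 2 and 3

Answer: 1 2 3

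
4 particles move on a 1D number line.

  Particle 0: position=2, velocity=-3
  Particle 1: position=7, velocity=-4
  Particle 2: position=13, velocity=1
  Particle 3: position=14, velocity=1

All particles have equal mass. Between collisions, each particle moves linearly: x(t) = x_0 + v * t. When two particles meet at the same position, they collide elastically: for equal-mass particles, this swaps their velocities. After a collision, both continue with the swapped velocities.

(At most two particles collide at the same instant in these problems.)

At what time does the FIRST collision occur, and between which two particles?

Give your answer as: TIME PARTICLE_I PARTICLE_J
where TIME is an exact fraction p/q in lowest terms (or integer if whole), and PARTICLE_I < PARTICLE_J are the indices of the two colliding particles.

Pair (0,1): pos 2,7 vel -3,-4 -> gap=5, closing at 1/unit, collide at t=5
Pair (1,2): pos 7,13 vel -4,1 -> not approaching (rel speed -5 <= 0)
Pair (2,3): pos 13,14 vel 1,1 -> not approaching (rel speed 0 <= 0)
Earliest collision: t=5 between 0 and 1

Answer: 5 0 1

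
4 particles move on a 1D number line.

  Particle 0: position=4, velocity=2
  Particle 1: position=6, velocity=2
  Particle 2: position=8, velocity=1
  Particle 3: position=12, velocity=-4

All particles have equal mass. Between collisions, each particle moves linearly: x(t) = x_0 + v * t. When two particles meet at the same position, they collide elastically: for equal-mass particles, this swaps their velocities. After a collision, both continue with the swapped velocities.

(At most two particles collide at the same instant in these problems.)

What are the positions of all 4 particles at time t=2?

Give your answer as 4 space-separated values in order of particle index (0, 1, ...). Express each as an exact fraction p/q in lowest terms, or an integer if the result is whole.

Collision at t=4/5: particles 2 and 3 swap velocities; positions: p0=28/5 p1=38/5 p2=44/5 p3=44/5; velocities now: v0=2 v1=2 v2=-4 v3=1
Collision at t=1: particles 1 and 2 swap velocities; positions: p0=6 p1=8 p2=8 p3=9; velocities now: v0=2 v1=-4 v2=2 v3=1
Collision at t=4/3: particles 0 and 1 swap velocities; positions: p0=20/3 p1=20/3 p2=26/3 p3=28/3; velocities now: v0=-4 v1=2 v2=2 v3=1
Collision at t=2: particles 2 and 3 swap velocities; positions: p0=4 p1=8 p2=10 p3=10; velocities now: v0=-4 v1=2 v2=1 v3=2
Advance to t=2 (no further collisions before then); velocities: v0=-4 v1=2 v2=1 v3=2; positions = 4 8 10 10

Answer: 4 8 10 10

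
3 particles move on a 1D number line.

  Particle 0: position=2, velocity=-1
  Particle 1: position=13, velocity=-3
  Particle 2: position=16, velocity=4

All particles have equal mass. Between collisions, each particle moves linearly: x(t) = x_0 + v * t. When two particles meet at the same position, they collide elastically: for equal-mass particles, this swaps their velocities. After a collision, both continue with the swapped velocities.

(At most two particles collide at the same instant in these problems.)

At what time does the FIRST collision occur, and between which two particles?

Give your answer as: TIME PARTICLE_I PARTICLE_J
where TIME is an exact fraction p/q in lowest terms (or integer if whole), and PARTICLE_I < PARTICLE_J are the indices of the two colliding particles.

Pair (0,1): pos 2,13 vel -1,-3 -> gap=11, closing at 2/unit, collide at t=11/2
Pair (1,2): pos 13,16 vel -3,4 -> not approaching (rel speed -7 <= 0)
Earliest collision: t=11/2 between 0 and 1

Answer: 11/2 0 1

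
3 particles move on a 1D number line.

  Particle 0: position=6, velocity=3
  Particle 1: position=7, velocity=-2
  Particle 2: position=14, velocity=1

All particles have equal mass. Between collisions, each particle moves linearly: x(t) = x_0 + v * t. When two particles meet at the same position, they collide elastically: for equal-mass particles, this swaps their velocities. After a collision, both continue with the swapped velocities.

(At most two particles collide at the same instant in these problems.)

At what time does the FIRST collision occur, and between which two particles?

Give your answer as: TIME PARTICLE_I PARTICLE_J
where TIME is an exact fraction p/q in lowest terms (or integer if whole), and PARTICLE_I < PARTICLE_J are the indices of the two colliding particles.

Pair (0,1): pos 6,7 vel 3,-2 -> gap=1, closing at 5/unit, collide at t=1/5
Pair (1,2): pos 7,14 vel -2,1 -> not approaching (rel speed -3 <= 0)
Earliest collision: t=1/5 between 0 and 1

Answer: 1/5 0 1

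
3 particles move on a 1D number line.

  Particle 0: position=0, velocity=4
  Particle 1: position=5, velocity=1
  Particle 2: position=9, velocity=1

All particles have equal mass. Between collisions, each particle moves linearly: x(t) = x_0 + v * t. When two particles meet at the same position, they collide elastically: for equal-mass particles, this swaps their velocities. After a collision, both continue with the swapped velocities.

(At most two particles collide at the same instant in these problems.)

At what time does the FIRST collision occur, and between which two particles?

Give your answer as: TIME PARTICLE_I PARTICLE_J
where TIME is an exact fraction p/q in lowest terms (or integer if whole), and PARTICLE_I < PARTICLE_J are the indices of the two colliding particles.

Answer: 5/3 0 1

Derivation:
Pair (0,1): pos 0,5 vel 4,1 -> gap=5, closing at 3/unit, collide at t=5/3
Pair (1,2): pos 5,9 vel 1,1 -> not approaching (rel speed 0 <= 0)
Earliest collision: t=5/3 between 0 and 1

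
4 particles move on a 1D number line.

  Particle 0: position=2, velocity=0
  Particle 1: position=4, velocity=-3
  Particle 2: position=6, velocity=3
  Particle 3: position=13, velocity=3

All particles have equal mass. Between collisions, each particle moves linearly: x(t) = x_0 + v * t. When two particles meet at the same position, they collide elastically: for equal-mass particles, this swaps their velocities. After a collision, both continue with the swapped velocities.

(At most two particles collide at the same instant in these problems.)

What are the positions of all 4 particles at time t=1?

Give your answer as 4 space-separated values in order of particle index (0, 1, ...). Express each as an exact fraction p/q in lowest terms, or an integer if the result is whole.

Collision at t=2/3: particles 0 and 1 swap velocities; positions: p0=2 p1=2 p2=8 p3=15; velocities now: v0=-3 v1=0 v2=3 v3=3
Advance to t=1 (no further collisions before then); velocities: v0=-3 v1=0 v2=3 v3=3; positions = 1 2 9 16

Answer: 1 2 9 16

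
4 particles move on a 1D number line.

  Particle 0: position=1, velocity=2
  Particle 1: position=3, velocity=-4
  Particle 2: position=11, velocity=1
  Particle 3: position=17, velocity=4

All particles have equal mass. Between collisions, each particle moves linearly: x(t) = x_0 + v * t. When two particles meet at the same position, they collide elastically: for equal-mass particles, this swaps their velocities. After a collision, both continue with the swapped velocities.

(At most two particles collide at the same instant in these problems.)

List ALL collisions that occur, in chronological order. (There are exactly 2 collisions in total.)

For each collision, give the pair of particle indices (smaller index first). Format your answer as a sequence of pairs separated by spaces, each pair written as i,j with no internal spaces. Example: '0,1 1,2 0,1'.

Answer: 0,1 1,2

Derivation:
Collision at t=1/3: particles 0 and 1 swap velocities; positions: p0=5/3 p1=5/3 p2=34/3 p3=55/3; velocities now: v0=-4 v1=2 v2=1 v3=4
Collision at t=10: particles 1 and 2 swap velocities; positions: p0=-37 p1=21 p2=21 p3=57; velocities now: v0=-4 v1=1 v2=2 v3=4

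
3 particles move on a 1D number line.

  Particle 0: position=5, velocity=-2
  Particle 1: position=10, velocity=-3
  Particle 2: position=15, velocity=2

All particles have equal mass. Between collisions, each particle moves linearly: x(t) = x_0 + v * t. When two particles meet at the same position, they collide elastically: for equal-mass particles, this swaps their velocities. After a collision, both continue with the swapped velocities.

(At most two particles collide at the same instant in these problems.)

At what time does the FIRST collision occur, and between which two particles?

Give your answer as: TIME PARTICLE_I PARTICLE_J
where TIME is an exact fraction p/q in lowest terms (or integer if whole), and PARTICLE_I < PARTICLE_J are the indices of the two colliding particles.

Pair (0,1): pos 5,10 vel -2,-3 -> gap=5, closing at 1/unit, collide at t=5
Pair (1,2): pos 10,15 vel -3,2 -> not approaching (rel speed -5 <= 0)
Earliest collision: t=5 between 0 and 1

Answer: 5 0 1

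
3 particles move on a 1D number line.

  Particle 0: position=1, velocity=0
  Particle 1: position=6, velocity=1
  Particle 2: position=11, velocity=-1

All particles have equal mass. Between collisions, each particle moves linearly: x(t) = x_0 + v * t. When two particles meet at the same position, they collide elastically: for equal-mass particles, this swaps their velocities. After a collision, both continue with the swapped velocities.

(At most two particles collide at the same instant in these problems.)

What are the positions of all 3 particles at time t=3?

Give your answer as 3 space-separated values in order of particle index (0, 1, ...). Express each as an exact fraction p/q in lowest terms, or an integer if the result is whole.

Collision at t=5/2: particles 1 and 2 swap velocities; positions: p0=1 p1=17/2 p2=17/2; velocities now: v0=0 v1=-1 v2=1
Advance to t=3 (no further collisions before then); velocities: v0=0 v1=-1 v2=1; positions = 1 8 9

Answer: 1 8 9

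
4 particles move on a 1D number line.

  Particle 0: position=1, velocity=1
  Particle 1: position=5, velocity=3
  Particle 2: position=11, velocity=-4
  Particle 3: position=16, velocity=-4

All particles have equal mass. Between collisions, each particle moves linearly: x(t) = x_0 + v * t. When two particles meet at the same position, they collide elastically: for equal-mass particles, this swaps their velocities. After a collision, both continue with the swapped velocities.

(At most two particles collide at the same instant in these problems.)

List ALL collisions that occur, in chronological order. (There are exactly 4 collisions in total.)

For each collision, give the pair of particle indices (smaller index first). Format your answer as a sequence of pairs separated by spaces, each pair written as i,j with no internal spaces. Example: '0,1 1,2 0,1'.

Answer: 1,2 2,3 0,1 1,2

Derivation:
Collision at t=6/7: particles 1 and 2 swap velocities; positions: p0=13/7 p1=53/7 p2=53/7 p3=88/7; velocities now: v0=1 v1=-4 v2=3 v3=-4
Collision at t=11/7: particles 2 and 3 swap velocities; positions: p0=18/7 p1=33/7 p2=68/7 p3=68/7; velocities now: v0=1 v1=-4 v2=-4 v3=3
Collision at t=2: particles 0 and 1 swap velocities; positions: p0=3 p1=3 p2=8 p3=11; velocities now: v0=-4 v1=1 v2=-4 v3=3
Collision at t=3: particles 1 and 2 swap velocities; positions: p0=-1 p1=4 p2=4 p3=14; velocities now: v0=-4 v1=-4 v2=1 v3=3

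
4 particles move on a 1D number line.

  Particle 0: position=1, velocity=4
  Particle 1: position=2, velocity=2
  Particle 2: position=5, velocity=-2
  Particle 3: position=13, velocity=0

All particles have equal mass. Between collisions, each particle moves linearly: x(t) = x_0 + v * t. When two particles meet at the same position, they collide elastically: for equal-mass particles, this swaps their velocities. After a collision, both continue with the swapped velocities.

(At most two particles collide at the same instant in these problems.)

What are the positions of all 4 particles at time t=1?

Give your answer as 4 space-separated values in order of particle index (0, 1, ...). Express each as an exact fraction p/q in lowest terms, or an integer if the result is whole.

Answer: 3 4 5 13

Derivation:
Collision at t=1/2: particles 0 and 1 swap velocities; positions: p0=3 p1=3 p2=4 p3=13; velocities now: v0=2 v1=4 v2=-2 v3=0
Collision at t=2/3: particles 1 and 2 swap velocities; positions: p0=10/3 p1=11/3 p2=11/3 p3=13; velocities now: v0=2 v1=-2 v2=4 v3=0
Collision at t=3/4: particles 0 and 1 swap velocities; positions: p0=7/2 p1=7/2 p2=4 p3=13; velocities now: v0=-2 v1=2 v2=4 v3=0
Advance to t=1 (no further collisions before then); velocities: v0=-2 v1=2 v2=4 v3=0; positions = 3 4 5 13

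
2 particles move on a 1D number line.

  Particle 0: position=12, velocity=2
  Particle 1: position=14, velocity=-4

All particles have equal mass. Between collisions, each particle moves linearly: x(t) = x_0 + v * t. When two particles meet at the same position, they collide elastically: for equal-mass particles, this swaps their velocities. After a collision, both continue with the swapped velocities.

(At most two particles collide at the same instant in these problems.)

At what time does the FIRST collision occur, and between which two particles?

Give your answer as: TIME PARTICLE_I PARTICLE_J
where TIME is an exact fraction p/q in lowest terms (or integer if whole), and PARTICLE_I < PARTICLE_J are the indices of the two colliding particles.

Pair (0,1): pos 12,14 vel 2,-4 -> gap=2, closing at 6/unit, collide at t=1/3
Earliest collision: t=1/3 between 0 and 1

Answer: 1/3 0 1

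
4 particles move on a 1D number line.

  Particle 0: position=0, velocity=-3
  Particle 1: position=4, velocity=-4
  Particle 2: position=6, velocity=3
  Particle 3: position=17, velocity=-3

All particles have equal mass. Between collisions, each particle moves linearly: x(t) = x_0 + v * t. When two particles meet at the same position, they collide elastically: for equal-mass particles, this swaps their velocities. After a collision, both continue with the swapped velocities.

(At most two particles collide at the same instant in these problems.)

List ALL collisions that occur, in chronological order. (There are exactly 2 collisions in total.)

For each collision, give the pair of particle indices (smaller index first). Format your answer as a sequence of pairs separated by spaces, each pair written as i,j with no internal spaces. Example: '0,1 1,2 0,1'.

Answer: 2,3 0,1

Derivation:
Collision at t=11/6: particles 2 and 3 swap velocities; positions: p0=-11/2 p1=-10/3 p2=23/2 p3=23/2; velocities now: v0=-3 v1=-4 v2=-3 v3=3
Collision at t=4: particles 0 and 1 swap velocities; positions: p0=-12 p1=-12 p2=5 p3=18; velocities now: v0=-4 v1=-3 v2=-3 v3=3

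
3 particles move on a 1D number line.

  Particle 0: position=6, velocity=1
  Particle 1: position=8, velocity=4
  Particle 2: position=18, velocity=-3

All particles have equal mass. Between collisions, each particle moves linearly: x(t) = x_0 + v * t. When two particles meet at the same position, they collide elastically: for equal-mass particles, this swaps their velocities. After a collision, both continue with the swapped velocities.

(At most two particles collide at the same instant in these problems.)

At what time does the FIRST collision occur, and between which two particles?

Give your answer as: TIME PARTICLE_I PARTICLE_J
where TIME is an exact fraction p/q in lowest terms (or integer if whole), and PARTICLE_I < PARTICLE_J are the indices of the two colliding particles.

Pair (0,1): pos 6,8 vel 1,4 -> not approaching (rel speed -3 <= 0)
Pair (1,2): pos 8,18 vel 4,-3 -> gap=10, closing at 7/unit, collide at t=10/7
Earliest collision: t=10/7 between 1 and 2

Answer: 10/7 1 2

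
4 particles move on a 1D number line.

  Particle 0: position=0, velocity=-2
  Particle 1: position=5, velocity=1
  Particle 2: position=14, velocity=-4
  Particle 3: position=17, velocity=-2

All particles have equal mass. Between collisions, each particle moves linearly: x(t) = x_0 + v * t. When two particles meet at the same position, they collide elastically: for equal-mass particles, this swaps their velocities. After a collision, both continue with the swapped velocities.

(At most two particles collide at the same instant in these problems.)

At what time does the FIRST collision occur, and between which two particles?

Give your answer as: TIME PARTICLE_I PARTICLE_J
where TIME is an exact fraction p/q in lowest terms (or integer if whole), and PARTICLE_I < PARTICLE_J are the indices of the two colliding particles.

Pair (0,1): pos 0,5 vel -2,1 -> not approaching (rel speed -3 <= 0)
Pair (1,2): pos 5,14 vel 1,-4 -> gap=9, closing at 5/unit, collide at t=9/5
Pair (2,3): pos 14,17 vel -4,-2 -> not approaching (rel speed -2 <= 0)
Earliest collision: t=9/5 between 1 and 2

Answer: 9/5 1 2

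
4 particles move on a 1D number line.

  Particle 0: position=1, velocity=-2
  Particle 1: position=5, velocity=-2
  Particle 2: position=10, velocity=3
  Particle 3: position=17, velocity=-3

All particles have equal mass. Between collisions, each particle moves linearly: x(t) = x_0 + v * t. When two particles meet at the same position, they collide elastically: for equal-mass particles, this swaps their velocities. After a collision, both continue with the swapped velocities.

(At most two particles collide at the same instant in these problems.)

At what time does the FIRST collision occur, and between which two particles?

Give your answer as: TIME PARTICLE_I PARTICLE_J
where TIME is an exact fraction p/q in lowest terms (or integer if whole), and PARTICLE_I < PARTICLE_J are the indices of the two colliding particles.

Answer: 7/6 2 3

Derivation:
Pair (0,1): pos 1,5 vel -2,-2 -> not approaching (rel speed 0 <= 0)
Pair (1,2): pos 5,10 vel -2,3 -> not approaching (rel speed -5 <= 0)
Pair (2,3): pos 10,17 vel 3,-3 -> gap=7, closing at 6/unit, collide at t=7/6
Earliest collision: t=7/6 between 2 and 3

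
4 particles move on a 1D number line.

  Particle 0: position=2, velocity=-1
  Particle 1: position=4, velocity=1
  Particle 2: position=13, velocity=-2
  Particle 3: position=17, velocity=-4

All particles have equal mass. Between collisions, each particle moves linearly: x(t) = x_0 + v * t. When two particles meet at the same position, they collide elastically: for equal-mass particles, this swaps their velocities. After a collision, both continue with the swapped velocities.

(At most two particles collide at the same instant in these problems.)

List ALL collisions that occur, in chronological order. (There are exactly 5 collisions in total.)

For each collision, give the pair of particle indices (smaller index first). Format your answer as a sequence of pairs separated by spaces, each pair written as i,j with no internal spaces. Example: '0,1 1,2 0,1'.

Answer: 2,3 1,2 2,3 0,1 1,2

Derivation:
Collision at t=2: particles 2 and 3 swap velocities; positions: p0=0 p1=6 p2=9 p3=9; velocities now: v0=-1 v1=1 v2=-4 v3=-2
Collision at t=13/5: particles 1 and 2 swap velocities; positions: p0=-3/5 p1=33/5 p2=33/5 p3=39/5; velocities now: v0=-1 v1=-4 v2=1 v3=-2
Collision at t=3: particles 2 and 3 swap velocities; positions: p0=-1 p1=5 p2=7 p3=7; velocities now: v0=-1 v1=-4 v2=-2 v3=1
Collision at t=5: particles 0 and 1 swap velocities; positions: p0=-3 p1=-3 p2=3 p3=9; velocities now: v0=-4 v1=-1 v2=-2 v3=1
Collision at t=11: particles 1 and 2 swap velocities; positions: p0=-27 p1=-9 p2=-9 p3=15; velocities now: v0=-4 v1=-2 v2=-1 v3=1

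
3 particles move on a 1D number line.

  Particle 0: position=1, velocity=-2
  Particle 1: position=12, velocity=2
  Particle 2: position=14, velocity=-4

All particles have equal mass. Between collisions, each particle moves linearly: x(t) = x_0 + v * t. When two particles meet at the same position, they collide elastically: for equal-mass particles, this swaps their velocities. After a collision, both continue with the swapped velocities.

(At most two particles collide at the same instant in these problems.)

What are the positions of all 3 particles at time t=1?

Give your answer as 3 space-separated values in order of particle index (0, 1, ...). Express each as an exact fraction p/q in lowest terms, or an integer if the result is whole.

Answer: -1 10 14

Derivation:
Collision at t=1/3: particles 1 and 2 swap velocities; positions: p0=1/3 p1=38/3 p2=38/3; velocities now: v0=-2 v1=-4 v2=2
Advance to t=1 (no further collisions before then); velocities: v0=-2 v1=-4 v2=2; positions = -1 10 14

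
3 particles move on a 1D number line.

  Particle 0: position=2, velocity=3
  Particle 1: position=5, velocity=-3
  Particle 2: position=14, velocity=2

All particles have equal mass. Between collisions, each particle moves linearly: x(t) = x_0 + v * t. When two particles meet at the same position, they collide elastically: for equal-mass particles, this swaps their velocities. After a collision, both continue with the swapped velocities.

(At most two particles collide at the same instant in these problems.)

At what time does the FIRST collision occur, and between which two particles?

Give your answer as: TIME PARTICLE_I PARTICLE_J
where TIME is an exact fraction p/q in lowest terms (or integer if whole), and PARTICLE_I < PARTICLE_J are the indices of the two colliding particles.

Answer: 1/2 0 1

Derivation:
Pair (0,1): pos 2,5 vel 3,-3 -> gap=3, closing at 6/unit, collide at t=1/2
Pair (1,2): pos 5,14 vel -3,2 -> not approaching (rel speed -5 <= 0)
Earliest collision: t=1/2 between 0 and 1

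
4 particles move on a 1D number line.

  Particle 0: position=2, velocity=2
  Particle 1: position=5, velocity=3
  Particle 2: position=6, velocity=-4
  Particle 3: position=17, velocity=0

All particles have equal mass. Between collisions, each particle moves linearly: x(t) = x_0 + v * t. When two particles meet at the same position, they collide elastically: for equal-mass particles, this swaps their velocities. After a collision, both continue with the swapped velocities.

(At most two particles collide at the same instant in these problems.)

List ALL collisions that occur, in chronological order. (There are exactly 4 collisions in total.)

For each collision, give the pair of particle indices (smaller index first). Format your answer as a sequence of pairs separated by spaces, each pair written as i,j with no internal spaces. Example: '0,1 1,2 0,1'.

Collision at t=1/7: particles 1 and 2 swap velocities; positions: p0=16/7 p1=38/7 p2=38/7 p3=17; velocities now: v0=2 v1=-4 v2=3 v3=0
Collision at t=2/3: particles 0 and 1 swap velocities; positions: p0=10/3 p1=10/3 p2=7 p3=17; velocities now: v0=-4 v1=2 v2=3 v3=0
Collision at t=4: particles 2 and 3 swap velocities; positions: p0=-10 p1=10 p2=17 p3=17; velocities now: v0=-4 v1=2 v2=0 v3=3
Collision at t=15/2: particles 1 and 2 swap velocities; positions: p0=-24 p1=17 p2=17 p3=55/2; velocities now: v0=-4 v1=0 v2=2 v3=3

Answer: 1,2 0,1 2,3 1,2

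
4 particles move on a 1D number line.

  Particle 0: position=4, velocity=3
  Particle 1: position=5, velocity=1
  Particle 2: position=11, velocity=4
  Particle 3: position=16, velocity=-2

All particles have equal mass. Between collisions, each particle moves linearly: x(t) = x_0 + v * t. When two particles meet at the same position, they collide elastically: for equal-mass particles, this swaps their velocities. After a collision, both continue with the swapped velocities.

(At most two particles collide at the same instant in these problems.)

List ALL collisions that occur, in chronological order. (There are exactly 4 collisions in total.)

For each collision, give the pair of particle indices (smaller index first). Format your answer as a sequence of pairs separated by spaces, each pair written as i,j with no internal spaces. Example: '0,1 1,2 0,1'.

Answer: 0,1 2,3 1,2 0,1

Derivation:
Collision at t=1/2: particles 0 and 1 swap velocities; positions: p0=11/2 p1=11/2 p2=13 p3=15; velocities now: v0=1 v1=3 v2=4 v3=-2
Collision at t=5/6: particles 2 and 3 swap velocities; positions: p0=35/6 p1=13/2 p2=43/3 p3=43/3; velocities now: v0=1 v1=3 v2=-2 v3=4
Collision at t=12/5: particles 1 and 2 swap velocities; positions: p0=37/5 p1=56/5 p2=56/5 p3=103/5; velocities now: v0=1 v1=-2 v2=3 v3=4
Collision at t=11/3: particles 0 and 1 swap velocities; positions: p0=26/3 p1=26/3 p2=15 p3=77/3; velocities now: v0=-2 v1=1 v2=3 v3=4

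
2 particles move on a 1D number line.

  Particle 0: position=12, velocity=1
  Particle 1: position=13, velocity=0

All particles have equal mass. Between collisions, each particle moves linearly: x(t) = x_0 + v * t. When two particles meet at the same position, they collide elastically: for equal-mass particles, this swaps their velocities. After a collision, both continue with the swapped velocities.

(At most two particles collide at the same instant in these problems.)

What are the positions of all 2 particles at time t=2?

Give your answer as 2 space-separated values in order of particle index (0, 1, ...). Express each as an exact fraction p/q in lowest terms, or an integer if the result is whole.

Answer: 13 14

Derivation:
Collision at t=1: particles 0 and 1 swap velocities; positions: p0=13 p1=13; velocities now: v0=0 v1=1
Advance to t=2 (no further collisions before then); velocities: v0=0 v1=1; positions = 13 14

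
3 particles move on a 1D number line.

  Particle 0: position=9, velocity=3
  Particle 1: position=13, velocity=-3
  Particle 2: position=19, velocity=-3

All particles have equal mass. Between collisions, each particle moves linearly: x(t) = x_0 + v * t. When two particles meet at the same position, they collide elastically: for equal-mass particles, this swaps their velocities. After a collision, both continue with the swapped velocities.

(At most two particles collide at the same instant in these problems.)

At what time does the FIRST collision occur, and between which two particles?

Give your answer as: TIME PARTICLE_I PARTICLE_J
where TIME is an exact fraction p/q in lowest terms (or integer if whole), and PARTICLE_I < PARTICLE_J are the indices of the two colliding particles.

Pair (0,1): pos 9,13 vel 3,-3 -> gap=4, closing at 6/unit, collide at t=2/3
Pair (1,2): pos 13,19 vel -3,-3 -> not approaching (rel speed 0 <= 0)
Earliest collision: t=2/3 between 0 and 1

Answer: 2/3 0 1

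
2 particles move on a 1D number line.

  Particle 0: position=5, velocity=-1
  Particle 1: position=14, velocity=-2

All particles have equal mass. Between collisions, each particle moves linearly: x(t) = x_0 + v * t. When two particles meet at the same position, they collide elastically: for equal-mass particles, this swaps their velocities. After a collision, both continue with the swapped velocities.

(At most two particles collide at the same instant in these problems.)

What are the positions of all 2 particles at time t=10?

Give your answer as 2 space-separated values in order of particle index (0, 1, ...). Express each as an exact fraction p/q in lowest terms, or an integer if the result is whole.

Answer: -6 -5

Derivation:
Collision at t=9: particles 0 and 1 swap velocities; positions: p0=-4 p1=-4; velocities now: v0=-2 v1=-1
Advance to t=10 (no further collisions before then); velocities: v0=-2 v1=-1; positions = -6 -5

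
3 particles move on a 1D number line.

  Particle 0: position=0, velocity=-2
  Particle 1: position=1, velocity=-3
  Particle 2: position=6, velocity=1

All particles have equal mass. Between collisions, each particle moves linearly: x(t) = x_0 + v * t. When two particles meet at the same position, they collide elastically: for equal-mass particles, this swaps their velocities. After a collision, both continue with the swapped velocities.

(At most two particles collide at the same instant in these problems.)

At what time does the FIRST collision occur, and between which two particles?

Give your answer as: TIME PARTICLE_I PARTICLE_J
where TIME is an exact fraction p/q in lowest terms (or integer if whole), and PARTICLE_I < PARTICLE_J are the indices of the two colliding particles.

Answer: 1 0 1

Derivation:
Pair (0,1): pos 0,1 vel -2,-3 -> gap=1, closing at 1/unit, collide at t=1
Pair (1,2): pos 1,6 vel -3,1 -> not approaching (rel speed -4 <= 0)
Earliest collision: t=1 between 0 and 1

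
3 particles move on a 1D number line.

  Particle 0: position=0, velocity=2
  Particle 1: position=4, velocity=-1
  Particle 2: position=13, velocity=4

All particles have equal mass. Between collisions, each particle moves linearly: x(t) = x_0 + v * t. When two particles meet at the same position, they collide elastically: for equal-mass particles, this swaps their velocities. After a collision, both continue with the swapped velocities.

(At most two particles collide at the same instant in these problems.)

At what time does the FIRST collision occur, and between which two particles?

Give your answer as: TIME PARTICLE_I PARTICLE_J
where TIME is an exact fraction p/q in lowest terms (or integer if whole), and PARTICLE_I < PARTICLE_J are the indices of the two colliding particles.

Pair (0,1): pos 0,4 vel 2,-1 -> gap=4, closing at 3/unit, collide at t=4/3
Pair (1,2): pos 4,13 vel -1,4 -> not approaching (rel speed -5 <= 0)
Earliest collision: t=4/3 between 0 and 1

Answer: 4/3 0 1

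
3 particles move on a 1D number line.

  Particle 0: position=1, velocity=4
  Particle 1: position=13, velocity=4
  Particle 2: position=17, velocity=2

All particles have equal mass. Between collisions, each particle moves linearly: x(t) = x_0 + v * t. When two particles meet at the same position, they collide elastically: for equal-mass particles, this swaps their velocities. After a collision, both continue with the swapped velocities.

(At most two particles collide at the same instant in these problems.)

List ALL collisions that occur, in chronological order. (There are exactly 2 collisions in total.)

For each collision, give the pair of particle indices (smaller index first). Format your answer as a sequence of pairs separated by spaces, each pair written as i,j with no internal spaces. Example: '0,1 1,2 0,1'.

Answer: 1,2 0,1

Derivation:
Collision at t=2: particles 1 and 2 swap velocities; positions: p0=9 p1=21 p2=21; velocities now: v0=4 v1=2 v2=4
Collision at t=8: particles 0 and 1 swap velocities; positions: p0=33 p1=33 p2=45; velocities now: v0=2 v1=4 v2=4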